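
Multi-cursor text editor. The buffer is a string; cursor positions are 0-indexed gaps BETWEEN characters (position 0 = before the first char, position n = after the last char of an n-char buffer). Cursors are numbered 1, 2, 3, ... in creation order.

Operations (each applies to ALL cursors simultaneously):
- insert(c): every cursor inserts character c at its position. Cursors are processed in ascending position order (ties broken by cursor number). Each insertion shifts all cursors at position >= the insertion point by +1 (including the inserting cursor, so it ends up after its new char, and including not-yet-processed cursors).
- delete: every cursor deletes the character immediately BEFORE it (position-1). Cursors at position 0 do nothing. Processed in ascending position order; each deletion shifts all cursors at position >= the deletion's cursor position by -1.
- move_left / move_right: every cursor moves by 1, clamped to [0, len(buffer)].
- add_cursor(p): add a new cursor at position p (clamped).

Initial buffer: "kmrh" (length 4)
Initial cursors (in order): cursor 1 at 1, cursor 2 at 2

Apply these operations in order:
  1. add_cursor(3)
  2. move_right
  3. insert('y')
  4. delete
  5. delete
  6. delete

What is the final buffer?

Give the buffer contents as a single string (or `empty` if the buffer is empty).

Answer: empty

Derivation:
After op 1 (add_cursor(3)): buffer="kmrh" (len 4), cursors c1@1 c2@2 c3@3, authorship ....
After op 2 (move_right): buffer="kmrh" (len 4), cursors c1@2 c2@3 c3@4, authorship ....
After op 3 (insert('y')): buffer="kmyryhy" (len 7), cursors c1@3 c2@5 c3@7, authorship ..1.2.3
After op 4 (delete): buffer="kmrh" (len 4), cursors c1@2 c2@3 c3@4, authorship ....
After op 5 (delete): buffer="k" (len 1), cursors c1@1 c2@1 c3@1, authorship .
After op 6 (delete): buffer="" (len 0), cursors c1@0 c2@0 c3@0, authorship 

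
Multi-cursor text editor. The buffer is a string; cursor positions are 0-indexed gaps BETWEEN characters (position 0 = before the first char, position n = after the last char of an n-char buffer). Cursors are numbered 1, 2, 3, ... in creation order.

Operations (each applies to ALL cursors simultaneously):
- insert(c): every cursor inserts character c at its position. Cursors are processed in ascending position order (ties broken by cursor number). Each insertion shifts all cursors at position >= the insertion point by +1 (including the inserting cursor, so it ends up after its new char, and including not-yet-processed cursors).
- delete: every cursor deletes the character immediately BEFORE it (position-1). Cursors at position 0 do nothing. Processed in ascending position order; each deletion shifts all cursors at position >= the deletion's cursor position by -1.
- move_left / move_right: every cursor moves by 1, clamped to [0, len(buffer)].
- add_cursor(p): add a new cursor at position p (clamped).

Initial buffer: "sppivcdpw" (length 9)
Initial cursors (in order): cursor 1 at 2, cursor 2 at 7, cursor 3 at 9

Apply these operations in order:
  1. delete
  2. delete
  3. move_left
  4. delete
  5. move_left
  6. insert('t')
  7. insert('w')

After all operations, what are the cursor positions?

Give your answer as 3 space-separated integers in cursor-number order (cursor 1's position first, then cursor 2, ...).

After op 1 (delete): buffer="spivcp" (len 6), cursors c1@1 c2@5 c3@6, authorship ......
After op 2 (delete): buffer="piv" (len 3), cursors c1@0 c2@3 c3@3, authorship ...
After op 3 (move_left): buffer="piv" (len 3), cursors c1@0 c2@2 c3@2, authorship ...
After op 4 (delete): buffer="v" (len 1), cursors c1@0 c2@0 c3@0, authorship .
After op 5 (move_left): buffer="v" (len 1), cursors c1@0 c2@0 c3@0, authorship .
After op 6 (insert('t')): buffer="tttv" (len 4), cursors c1@3 c2@3 c3@3, authorship 123.
After op 7 (insert('w')): buffer="tttwwwv" (len 7), cursors c1@6 c2@6 c3@6, authorship 123123.

Answer: 6 6 6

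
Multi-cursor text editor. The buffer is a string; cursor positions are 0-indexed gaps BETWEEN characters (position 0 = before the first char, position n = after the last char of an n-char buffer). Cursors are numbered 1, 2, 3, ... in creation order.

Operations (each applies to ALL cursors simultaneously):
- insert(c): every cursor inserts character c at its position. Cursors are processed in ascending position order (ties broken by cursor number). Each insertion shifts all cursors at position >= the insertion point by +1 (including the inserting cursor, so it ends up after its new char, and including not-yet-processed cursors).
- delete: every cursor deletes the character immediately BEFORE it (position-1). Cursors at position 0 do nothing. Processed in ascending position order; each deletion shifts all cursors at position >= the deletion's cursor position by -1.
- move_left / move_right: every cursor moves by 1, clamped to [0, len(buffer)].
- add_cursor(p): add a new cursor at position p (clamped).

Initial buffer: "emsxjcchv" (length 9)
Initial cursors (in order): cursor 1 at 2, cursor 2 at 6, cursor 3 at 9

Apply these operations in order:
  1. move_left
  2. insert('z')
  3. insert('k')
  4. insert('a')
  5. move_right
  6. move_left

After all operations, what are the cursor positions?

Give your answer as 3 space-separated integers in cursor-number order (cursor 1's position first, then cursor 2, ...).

After op 1 (move_left): buffer="emsxjcchv" (len 9), cursors c1@1 c2@5 c3@8, authorship .........
After op 2 (insert('z')): buffer="ezmsxjzcchzv" (len 12), cursors c1@2 c2@7 c3@11, authorship .1....2...3.
After op 3 (insert('k')): buffer="ezkmsxjzkcchzkv" (len 15), cursors c1@3 c2@9 c3@14, authorship .11....22...33.
After op 4 (insert('a')): buffer="ezkamsxjzkacchzkav" (len 18), cursors c1@4 c2@11 c3@17, authorship .111....222...333.
After op 5 (move_right): buffer="ezkamsxjzkacchzkav" (len 18), cursors c1@5 c2@12 c3@18, authorship .111....222...333.
After op 6 (move_left): buffer="ezkamsxjzkacchzkav" (len 18), cursors c1@4 c2@11 c3@17, authorship .111....222...333.

Answer: 4 11 17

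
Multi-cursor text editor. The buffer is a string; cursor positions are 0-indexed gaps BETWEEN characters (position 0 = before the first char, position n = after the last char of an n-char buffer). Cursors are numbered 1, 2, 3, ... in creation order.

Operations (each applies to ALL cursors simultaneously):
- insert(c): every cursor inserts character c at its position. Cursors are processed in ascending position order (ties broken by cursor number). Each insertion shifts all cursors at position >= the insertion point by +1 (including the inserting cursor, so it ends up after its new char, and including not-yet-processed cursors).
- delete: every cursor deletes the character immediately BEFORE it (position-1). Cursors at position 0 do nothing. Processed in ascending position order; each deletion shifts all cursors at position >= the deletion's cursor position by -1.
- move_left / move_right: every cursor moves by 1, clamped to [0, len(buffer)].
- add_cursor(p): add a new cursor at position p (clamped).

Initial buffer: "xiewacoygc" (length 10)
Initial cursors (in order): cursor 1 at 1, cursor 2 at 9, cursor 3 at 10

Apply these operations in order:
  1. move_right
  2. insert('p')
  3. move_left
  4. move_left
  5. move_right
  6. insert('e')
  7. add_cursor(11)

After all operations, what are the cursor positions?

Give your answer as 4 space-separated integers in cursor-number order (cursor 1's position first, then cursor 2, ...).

Answer: 3 15 15 11

Derivation:
After op 1 (move_right): buffer="xiewacoygc" (len 10), cursors c1@2 c2@10 c3@10, authorship ..........
After op 2 (insert('p')): buffer="xipewacoygcpp" (len 13), cursors c1@3 c2@13 c3@13, authorship ..1........23
After op 3 (move_left): buffer="xipewacoygcpp" (len 13), cursors c1@2 c2@12 c3@12, authorship ..1........23
After op 4 (move_left): buffer="xipewacoygcpp" (len 13), cursors c1@1 c2@11 c3@11, authorship ..1........23
After op 5 (move_right): buffer="xipewacoygcpp" (len 13), cursors c1@2 c2@12 c3@12, authorship ..1........23
After op 6 (insert('e')): buffer="xiepewacoygcpeep" (len 16), cursors c1@3 c2@15 c3@15, authorship ..11........2233
After op 7 (add_cursor(11)): buffer="xiepewacoygcpeep" (len 16), cursors c1@3 c4@11 c2@15 c3@15, authorship ..11........2233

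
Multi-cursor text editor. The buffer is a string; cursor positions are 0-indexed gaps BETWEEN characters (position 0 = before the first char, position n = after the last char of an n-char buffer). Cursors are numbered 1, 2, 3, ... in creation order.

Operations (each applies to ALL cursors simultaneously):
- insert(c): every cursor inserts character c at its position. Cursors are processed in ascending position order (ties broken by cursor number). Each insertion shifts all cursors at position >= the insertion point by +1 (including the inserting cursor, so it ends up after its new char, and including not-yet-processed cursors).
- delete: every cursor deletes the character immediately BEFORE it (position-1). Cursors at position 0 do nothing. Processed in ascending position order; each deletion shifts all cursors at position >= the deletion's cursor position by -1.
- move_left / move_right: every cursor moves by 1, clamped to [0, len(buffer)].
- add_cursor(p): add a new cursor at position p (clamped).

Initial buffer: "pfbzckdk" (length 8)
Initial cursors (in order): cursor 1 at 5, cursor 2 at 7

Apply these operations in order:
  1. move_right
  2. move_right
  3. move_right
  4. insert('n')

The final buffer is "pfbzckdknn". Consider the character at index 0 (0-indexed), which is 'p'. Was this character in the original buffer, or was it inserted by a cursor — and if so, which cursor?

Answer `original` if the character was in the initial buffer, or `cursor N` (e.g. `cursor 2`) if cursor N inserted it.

Answer: original

Derivation:
After op 1 (move_right): buffer="pfbzckdk" (len 8), cursors c1@6 c2@8, authorship ........
After op 2 (move_right): buffer="pfbzckdk" (len 8), cursors c1@7 c2@8, authorship ........
After op 3 (move_right): buffer="pfbzckdk" (len 8), cursors c1@8 c2@8, authorship ........
After op 4 (insert('n')): buffer="pfbzckdknn" (len 10), cursors c1@10 c2@10, authorship ........12
Authorship (.=original, N=cursor N): . . . . . . . . 1 2
Index 0: author = original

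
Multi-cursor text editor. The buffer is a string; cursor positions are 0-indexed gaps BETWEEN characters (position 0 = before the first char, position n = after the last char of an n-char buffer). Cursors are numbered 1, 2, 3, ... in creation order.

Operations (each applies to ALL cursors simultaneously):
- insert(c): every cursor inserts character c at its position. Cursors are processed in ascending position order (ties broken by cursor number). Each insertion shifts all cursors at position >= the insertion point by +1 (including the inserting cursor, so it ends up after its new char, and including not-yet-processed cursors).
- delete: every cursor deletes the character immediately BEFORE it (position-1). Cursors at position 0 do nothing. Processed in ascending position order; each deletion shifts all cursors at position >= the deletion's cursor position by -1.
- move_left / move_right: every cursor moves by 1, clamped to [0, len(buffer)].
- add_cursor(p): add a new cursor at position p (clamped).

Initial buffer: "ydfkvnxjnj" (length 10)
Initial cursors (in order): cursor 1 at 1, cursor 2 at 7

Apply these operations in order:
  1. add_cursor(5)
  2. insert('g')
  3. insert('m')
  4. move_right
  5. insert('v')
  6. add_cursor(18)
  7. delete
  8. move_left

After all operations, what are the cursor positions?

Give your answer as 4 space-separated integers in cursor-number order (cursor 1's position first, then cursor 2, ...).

After op 1 (add_cursor(5)): buffer="ydfkvnxjnj" (len 10), cursors c1@1 c3@5 c2@7, authorship ..........
After op 2 (insert('g')): buffer="ygdfkvgnxgjnj" (len 13), cursors c1@2 c3@7 c2@10, authorship .1....3..2...
After op 3 (insert('m')): buffer="ygmdfkvgmnxgmjnj" (len 16), cursors c1@3 c3@9 c2@13, authorship .11....33..22...
After op 4 (move_right): buffer="ygmdfkvgmnxgmjnj" (len 16), cursors c1@4 c3@10 c2@14, authorship .11....33..22...
After op 5 (insert('v')): buffer="ygmdvfkvgmnvxgmjvnj" (len 19), cursors c1@5 c3@12 c2@17, authorship .11.1...33.3.22.2..
After op 6 (add_cursor(18)): buffer="ygmdvfkvgmnvxgmjvnj" (len 19), cursors c1@5 c3@12 c2@17 c4@18, authorship .11.1...33.3.22.2..
After op 7 (delete): buffer="ygmdfkvgmnxgmjj" (len 15), cursors c1@4 c3@10 c2@14 c4@14, authorship .11....33..22..
After op 8 (move_left): buffer="ygmdfkvgmnxgmjj" (len 15), cursors c1@3 c3@9 c2@13 c4@13, authorship .11....33..22..

Answer: 3 13 9 13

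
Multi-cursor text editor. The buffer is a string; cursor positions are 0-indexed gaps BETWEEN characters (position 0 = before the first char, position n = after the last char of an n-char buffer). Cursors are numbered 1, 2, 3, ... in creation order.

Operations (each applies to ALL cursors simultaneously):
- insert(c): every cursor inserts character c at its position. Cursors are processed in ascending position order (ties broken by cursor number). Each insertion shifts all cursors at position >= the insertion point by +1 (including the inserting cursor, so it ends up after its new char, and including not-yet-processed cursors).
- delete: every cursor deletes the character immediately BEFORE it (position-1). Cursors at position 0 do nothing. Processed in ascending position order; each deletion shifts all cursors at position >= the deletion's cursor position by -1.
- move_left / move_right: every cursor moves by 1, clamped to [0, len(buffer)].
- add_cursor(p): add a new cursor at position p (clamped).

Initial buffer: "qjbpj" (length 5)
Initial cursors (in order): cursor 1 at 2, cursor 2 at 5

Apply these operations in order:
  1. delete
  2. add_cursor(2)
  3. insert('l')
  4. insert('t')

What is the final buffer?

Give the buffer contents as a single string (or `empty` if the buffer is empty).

Answer: qltbltplt

Derivation:
After op 1 (delete): buffer="qbp" (len 3), cursors c1@1 c2@3, authorship ...
After op 2 (add_cursor(2)): buffer="qbp" (len 3), cursors c1@1 c3@2 c2@3, authorship ...
After op 3 (insert('l')): buffer="qlblpl" (len 6), cursors c1@2 c3@4 c2@6, authorship .1.3.2
After op 4 (insert('t')): buffer="qltbltplt" (len 9), cursors c1@3 c3@6 c2@9, authorship .11.33.22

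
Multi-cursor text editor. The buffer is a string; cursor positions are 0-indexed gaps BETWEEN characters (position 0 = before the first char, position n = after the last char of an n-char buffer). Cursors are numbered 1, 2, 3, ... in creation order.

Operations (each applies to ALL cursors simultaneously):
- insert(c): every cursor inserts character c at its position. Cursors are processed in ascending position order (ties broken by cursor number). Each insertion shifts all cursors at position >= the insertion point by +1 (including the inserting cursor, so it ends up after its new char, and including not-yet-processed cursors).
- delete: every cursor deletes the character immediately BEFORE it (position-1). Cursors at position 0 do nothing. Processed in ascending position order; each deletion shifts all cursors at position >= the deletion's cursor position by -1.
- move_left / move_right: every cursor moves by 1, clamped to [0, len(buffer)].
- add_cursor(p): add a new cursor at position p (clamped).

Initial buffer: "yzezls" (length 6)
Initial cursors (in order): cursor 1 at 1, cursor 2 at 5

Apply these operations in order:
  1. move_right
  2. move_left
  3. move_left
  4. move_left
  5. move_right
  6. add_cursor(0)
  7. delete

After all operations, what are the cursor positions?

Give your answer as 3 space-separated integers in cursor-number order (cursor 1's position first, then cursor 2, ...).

After op 1 (move_right): buffer="yzezls" (len 6), cursors c1@2 c2@6, authorship ......
After op 2 (move_left): buffer="yzezls" (len 6), cursors c1@1 c2@5, authorship ......
After op 3 (move_left): buffer="yzezls" (len 6), cursors c1@0 c2@4, authorship ......
After op 4 (move_left): buffer="yzezls" (len 6), cursors c1@0 c2@3, authorship ......
After op 5 (move_right): buffer="yzezls" (len 6), cursors c1@1 c2@4, authorship ......
After op 6 (add_cursor(0)): buffer="yzezls" (len 6), cursors c3@0 c1@1 c2@4, authorship ......
After op 7 (delete): buffer="zels" (len 4), cursors c1@0 c3@0 c2@2, authorship ....

Answer: 0 2 0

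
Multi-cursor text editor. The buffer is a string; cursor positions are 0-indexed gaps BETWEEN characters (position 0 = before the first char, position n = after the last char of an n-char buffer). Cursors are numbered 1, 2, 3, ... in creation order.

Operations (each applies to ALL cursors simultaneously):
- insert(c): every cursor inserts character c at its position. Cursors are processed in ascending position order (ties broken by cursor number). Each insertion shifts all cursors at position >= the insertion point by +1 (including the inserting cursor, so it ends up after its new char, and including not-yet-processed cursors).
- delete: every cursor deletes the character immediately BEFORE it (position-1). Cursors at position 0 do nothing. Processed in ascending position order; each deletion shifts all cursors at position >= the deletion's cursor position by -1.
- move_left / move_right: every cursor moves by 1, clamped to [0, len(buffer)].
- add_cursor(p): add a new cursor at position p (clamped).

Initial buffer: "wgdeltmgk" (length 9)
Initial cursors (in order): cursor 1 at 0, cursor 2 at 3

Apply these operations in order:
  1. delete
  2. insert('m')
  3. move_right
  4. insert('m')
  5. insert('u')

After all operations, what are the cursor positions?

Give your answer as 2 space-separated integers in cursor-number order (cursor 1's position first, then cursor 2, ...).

Answer: 4 9

Derivation:
After op 1 (delete): buffer="wgeltmgk" (len 8), cursors c1@0 c2@2, authorship ........
After op 2 (insert('m')): buffer="mwgmeltmgk" (len 10), cursors c1@1 c2@4, authorship 1..2......
After op 3 (move_right): buffer="mwgmeltmgk" (len 10), cursors c1@2 c2@5, authorship 1..2......
After op 4 (insert('m')): buffer="mwmgmemltmgk" (len 12), cursors c1@3 c2@7, authorship 1.1.2.2.....
After op 5 (insert('u')): buffer="mwmugmemultmgk" (len 14), cursors c1@4 c2@9, authorship 1.11.2.22.....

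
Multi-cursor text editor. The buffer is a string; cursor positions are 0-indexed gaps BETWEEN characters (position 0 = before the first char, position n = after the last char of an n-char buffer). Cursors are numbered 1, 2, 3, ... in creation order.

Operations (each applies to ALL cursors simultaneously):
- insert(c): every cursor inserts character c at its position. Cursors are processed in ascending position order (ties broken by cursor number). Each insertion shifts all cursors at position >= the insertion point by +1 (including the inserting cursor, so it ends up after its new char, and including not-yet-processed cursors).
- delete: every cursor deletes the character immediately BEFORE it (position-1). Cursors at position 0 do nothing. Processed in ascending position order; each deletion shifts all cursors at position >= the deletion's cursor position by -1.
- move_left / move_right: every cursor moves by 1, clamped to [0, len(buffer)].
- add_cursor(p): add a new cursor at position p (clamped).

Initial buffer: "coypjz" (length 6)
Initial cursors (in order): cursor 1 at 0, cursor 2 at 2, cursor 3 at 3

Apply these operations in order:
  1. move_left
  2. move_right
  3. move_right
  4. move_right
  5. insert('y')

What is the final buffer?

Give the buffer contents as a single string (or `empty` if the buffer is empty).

Answer: coyypyjyz

Derivation:
After op 1 (move_left): buffer="coypjz" (len 6), cursors c1@0 c2@1 c3@2, authorship ......
After op 2 (move_right): buffer="coypjz" (len 6), cursors c1@1 c2@2 c3@3, authorship ......
After op 3 (move_right): buffer="coypjz" (len 6), cursors c1@2 c2@3 c3@4, authorship ......
After op 4 (move_right): buffer="coypjz" (len 6), cursors c1@3 c2@4 c3@5, authorship ......
After op 5 (insert('y')): buffer="coyypyjyz" (len 9), cursors c1@4 c2@6 c3@8, authorship ...1.2.3.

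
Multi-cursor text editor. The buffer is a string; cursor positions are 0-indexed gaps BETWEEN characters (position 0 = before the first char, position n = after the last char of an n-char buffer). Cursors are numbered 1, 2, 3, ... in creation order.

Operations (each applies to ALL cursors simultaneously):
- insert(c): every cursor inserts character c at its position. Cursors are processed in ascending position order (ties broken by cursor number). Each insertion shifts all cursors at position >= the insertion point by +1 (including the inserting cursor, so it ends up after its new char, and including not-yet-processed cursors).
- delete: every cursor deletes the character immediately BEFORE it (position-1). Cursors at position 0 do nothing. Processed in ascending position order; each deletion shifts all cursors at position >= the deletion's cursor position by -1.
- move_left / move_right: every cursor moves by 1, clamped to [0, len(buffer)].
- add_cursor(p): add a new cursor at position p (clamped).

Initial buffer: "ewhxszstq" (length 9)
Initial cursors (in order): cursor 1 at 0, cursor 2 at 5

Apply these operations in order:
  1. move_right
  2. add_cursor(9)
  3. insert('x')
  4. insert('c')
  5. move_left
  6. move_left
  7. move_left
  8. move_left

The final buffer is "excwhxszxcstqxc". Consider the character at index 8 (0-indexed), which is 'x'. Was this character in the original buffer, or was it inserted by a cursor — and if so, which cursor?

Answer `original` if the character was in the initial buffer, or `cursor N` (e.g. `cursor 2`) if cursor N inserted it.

Answer: cursor 2

Derivation:
After op 1 (move_right): buffer="ewhxszstq" (len 9), cursors c1@1 c2@6, authorship .........
After op 2 (add_cursor(9)): buffer="ewhxszstq" (len 9), cursors c1@1 c2@6 c3@9, authorship .........
After op 3 (insert('x')): buffer="exwhxszxstqx" (len 12), cursors c1@2 c2@8 c3@12, authorship .1.....2...3
After op 4 (insert('c')): buffer="excwhxszxcstqxc" (len 15), cursors c1@3 c2@10 c3@15, authorship .11.....22...33
After op 5 (move_left): buffer="excwhxszxcstqxc" (len 15), cursors c1@2 c2@9 c3@14, authorship .11.....22...33
After op 6 (move_left): buffer="excwhxszxcstqxc" (len 15), cursors c1@1 c2@8 c3@13, authorship .11.....22...33
After op 7 (move_left): buffer="excwhxszxcstqxc" (len 15), cursors c1@0 c2@7 c3@12, authorship .11.....22...33
After op 8 (move_left): buffer="excwhxszxcstqxc" (len 15), cursors c1@0 c2@6 c3@11, authorship .11.....22...33
Authorship (.=original, N=cursor N): . 1 1 . . . . . 2 2 . . . 3 3
Index 8: author = 2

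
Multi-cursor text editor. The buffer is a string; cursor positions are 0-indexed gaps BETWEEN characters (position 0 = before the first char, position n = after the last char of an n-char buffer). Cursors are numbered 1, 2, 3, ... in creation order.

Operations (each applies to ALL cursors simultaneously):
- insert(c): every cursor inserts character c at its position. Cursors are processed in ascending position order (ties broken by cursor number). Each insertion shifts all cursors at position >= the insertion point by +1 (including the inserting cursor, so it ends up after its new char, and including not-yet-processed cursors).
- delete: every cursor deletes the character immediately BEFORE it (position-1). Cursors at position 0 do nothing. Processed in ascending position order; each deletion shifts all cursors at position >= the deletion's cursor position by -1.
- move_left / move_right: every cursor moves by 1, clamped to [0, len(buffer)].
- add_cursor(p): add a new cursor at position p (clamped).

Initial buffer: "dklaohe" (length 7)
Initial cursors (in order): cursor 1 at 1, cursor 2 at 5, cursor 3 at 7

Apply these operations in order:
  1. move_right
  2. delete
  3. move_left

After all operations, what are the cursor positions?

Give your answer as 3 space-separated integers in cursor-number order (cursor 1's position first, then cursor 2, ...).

After op 1 (move_right): buffer="dklaohe" (len 7), cursors c1@2 c2@6 c3@7, authorship .......
After op 2 (delete): buffer="dlao" (len 4), cursors c1@1 c2@4 c3@4, authorship ....
After op 3 (move_left): buffer="dlao" (len 4), cursors c1@0 c2@3 c3@3, authorship ....

Answer: 0 3 3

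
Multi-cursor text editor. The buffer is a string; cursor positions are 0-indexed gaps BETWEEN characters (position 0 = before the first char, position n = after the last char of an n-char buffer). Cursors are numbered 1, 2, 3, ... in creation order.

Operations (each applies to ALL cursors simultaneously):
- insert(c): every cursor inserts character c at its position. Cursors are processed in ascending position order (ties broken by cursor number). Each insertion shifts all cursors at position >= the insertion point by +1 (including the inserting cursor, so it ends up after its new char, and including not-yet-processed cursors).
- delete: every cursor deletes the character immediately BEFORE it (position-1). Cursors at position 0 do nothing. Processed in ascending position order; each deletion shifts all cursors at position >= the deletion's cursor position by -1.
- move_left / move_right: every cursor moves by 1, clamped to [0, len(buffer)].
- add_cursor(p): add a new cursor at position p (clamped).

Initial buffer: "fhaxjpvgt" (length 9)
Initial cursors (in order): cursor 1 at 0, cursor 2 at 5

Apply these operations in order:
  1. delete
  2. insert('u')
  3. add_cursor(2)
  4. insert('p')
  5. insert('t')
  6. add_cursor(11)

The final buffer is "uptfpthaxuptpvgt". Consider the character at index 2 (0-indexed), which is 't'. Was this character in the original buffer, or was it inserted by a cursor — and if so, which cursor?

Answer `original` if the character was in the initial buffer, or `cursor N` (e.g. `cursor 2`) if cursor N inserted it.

Answer: cursor 1

Derivation:
After op 1 (delete): buffer="fhaxpvgt" (len 8), cursors c1@0 c2@4, authorship ........
After op 2 (insert('u')): buffer="ufhaxupvgt" (len 10), cursors c1@1 c2@6, authorship 1....2....
After op 3 (add_cursor(2)): buffer="ufhaxupvgt" (len 10), cursors c1@1 c3@2 c2@6, authorship 1....2....
After op 4 (insert('p')): buffer="upfphaxuppvgt" (len 13), cursors c1@2 c3@4 c2@9, authorship 11.3...22....
After op 5 (insert('t')): buffer="uptfpthaxuptpvgt" (len 16), cursors c1@3 c3@6 c2@12, authorship 111.33...222....
After op 6 (add_cursor(11)): buffer="uptfpthaxuptpvgt" (len 16), cursors c1@3 c3@6 c4@11 c2@12, authorship 111.33...222....
Authorship (.=original, N=cursor N): 1 1 1 . 3 3 . . . 2 2 2 . . . .
Index 2: author = 1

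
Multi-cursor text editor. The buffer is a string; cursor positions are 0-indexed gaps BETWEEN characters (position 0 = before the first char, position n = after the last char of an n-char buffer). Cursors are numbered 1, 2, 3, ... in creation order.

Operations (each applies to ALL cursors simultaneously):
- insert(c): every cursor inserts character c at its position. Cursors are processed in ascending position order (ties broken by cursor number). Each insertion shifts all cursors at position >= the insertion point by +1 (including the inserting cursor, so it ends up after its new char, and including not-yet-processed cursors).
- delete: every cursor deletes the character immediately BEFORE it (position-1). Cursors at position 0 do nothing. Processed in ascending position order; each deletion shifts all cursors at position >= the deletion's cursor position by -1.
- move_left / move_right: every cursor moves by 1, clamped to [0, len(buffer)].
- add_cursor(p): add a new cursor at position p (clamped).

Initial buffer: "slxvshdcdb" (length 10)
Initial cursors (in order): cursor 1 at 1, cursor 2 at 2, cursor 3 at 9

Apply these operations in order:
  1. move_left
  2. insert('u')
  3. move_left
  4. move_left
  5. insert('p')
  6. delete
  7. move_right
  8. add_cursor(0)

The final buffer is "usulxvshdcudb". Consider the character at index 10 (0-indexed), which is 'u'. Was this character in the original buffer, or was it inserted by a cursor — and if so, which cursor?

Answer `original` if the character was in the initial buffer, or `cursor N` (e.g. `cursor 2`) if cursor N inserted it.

Answer: cursor 3

Derivation:
After op 1 (move_left): buffer="slxvshdcdb" (len 10), cursors c1@0 c2@1 c3@8, authorship ..........
After op 2 (insert('u')): buffer="usulxvshdcudb" (len 13), cursors c1@1 c2@3 c3@11, authorship 1.2.......3..
After op 3 (move_left): buffer="usulxvshdcudb" (len 13), cursors c1@0 c2@2 c3@10, authorship 1.2.......3..
After op 4 (move_left): buffer="usulxvshdcudb" (len 13), cursors c1@0 c2@1 c3@9, authorship 1.2.......3..
After op 5 (insert('p')): buffer="pupsulxvshdpcudb" (len 16), cursors c1@1 c2@3 c3@12, authorship 112.2......3.3..
After op 6 (delete): buffer="usulxvshdcudb" (len 13), cursors c1@0 c2@1 c3@9, authorship 1.2.......3..
After op 7 (move_right): buffer="usulxvshdcudb" (len 13), cursors c1@1 c2@2 c3@10, authorship 1.2.......3..
After op 8 (add_cursor(0)): buffer="usulxvshdcudb" (len 13), cursors c4@0 c1@1 c2@2 c3@10, authorship 1.2.......3..
Authorship (.=original, N=cursor N): 1 . 2 . . . . . . . 3 . .
Index 10: author = 3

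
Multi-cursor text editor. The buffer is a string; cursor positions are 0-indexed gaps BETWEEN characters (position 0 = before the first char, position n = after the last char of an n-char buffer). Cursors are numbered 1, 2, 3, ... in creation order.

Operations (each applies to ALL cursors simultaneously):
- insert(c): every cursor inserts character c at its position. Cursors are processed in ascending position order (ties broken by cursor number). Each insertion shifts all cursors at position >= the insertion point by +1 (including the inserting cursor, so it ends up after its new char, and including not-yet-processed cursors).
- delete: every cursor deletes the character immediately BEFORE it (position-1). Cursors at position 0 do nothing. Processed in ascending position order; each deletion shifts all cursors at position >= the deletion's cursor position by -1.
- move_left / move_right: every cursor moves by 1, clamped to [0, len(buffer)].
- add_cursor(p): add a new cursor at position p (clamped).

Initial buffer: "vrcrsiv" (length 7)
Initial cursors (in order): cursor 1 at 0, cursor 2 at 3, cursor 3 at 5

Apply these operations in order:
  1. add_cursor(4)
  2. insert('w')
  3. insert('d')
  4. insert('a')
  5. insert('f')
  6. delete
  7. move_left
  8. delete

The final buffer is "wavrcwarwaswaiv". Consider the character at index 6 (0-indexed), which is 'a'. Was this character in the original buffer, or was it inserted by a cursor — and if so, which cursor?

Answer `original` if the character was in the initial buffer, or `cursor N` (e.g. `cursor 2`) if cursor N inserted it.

Answer: cursor 2

Derivation:
After op 1 (add_cursor(4)): buffer="vrcrsiv" (len 7), cursors c1@0 c2@3 c4@4 c3@5, authorship .......
After op 2 (insert('w')): buffer="wvrcwrwswiv" (len 11), cursors c1@1 c2@5 c4@7 c3@9, authorship 1...2.4.3..
After op 3 (insert('d')): buffer="wdvrcwdrwdswdiv" (len 15), cursors c1@2 c2@7 c4@10 c3@13, authorship 11...22.44.33..
After op 4 (insert('a')): buffer="wdavrcwdarwdaswdaiv" (len 19), cursors c1@3 c2@9 c4@13 c3@17, authorship 111...222.444.333..
After op 5 (insert('f')): buffer="wdafvrcwdafrwdafswdafiv" (len 23), cursors c1@4 c2@11 c4@16 c3@21, authorship 1111...2222.4444.3333..
After op 6 (delete): buffer="wdavrcwdarwdaswdaiv" (len 19), cursors c1@3 c2@9 c4@13 c3@17, authorship 111...222.444.333..
After op 7 (move_left): buffer="wdavrcwdarwdaswdaiv" (len 19), cursors c1@2 c2@8 c4@12 c3@16, authorship 111...222.444.333..
After op 8 (delete): buffer="wavrcwarwaswaiv" (len 15), cursors c1@1 c2@6 c4@9 c3@12, authorship 11...22.44.33..
Authorship (.=original, N=cursor N): 1 1 . . . 2 2 . 4 4 . 3 3 . .
Index 6: author = 2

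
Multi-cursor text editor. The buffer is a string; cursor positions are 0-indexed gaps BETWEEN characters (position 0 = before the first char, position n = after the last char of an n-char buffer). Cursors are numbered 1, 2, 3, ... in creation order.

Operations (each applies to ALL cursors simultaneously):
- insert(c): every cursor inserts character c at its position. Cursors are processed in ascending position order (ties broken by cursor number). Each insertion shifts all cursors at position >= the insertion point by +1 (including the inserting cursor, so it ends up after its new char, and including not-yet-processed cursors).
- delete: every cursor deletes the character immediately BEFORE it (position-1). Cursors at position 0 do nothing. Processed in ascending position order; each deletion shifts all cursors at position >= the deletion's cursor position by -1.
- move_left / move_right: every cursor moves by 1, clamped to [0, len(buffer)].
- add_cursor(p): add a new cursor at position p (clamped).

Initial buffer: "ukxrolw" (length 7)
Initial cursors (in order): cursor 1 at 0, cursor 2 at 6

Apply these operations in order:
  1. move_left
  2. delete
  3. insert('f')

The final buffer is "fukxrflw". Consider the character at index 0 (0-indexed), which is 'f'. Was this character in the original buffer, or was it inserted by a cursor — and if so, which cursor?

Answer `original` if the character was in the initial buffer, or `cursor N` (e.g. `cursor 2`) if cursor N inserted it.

After op 1 (move_left): buffer="ukxrolw" (len 7), cursors c1@0 c2@5, authorship .......
After op 2 (delete): buffer="ukxrlw" (len 6), cursors c1@0 c2@4, authorship ......
After op 3 (insert('f')): buffer="fukxrflw" (len 8), cursors c1@1 c2@6, authorship 1....2..
Authorship (.=original, N=cursor N): 1 . . . . 2 . .
Index 0: author = 1

Answer: cursor 1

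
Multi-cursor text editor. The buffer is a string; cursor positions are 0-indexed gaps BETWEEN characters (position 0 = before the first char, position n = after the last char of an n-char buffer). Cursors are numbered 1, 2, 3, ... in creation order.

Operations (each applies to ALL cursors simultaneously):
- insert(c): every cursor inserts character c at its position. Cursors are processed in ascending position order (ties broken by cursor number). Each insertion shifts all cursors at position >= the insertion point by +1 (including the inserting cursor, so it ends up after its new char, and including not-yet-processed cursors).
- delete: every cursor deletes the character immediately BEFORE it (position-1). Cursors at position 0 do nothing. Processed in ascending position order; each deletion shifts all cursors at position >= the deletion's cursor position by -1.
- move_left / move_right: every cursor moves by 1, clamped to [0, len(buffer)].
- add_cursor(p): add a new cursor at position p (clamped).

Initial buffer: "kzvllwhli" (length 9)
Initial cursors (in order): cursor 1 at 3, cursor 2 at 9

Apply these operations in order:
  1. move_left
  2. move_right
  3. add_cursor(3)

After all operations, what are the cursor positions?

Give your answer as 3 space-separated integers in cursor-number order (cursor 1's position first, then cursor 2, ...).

After op 1 (move_left): buffer="kzvllwhli" (len 9), cursors c1@2 c2@8, authorship .........
After op 2 (move_right): buffer="kzvllwhli" (len 9), cursors c1@3 c2@9, authorship .........
After op 3 (add_cursor(3)): buffer="kzvllwhli" (len 9), cursors c1@3 c3@3 c2@9, authorship .........

Answer: 3 9 3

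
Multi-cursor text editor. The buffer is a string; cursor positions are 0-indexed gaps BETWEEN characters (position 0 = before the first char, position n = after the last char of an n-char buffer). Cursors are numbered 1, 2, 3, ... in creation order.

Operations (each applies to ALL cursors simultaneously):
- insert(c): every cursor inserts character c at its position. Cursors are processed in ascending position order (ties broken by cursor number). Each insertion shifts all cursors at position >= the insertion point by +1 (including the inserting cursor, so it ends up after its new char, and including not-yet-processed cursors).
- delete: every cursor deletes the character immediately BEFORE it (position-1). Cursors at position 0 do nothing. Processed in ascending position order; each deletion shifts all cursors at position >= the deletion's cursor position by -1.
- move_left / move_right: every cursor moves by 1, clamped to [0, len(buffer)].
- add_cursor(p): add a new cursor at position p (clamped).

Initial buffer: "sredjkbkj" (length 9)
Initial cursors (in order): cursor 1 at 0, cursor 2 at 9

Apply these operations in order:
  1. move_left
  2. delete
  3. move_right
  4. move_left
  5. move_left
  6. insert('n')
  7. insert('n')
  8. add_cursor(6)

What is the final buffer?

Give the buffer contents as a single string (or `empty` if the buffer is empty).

After op 1 (move_left): buffer="sredjkbkj" (len 9), cursors c1@0 c2@8, authorship .........
After op 2 (delete): buffer="sredjkbj" (len 8), cursors c1@0 c2@7, authorship ........
After op 3 (move_right): buffer="sredjkbj" (len 8), cursors c1@1 c2@8, authorship ........
After op 4 (move_left): buffer="sredjkbj" (len 8), cursors c1@0 c2@7, authorship ........
After op 5 (move_left): buffer="sredjkbj" (len 8), cursors c1@0 c2@6, authorship ........
After op 6 (insert('n')): buffer="nsredjknbj" (len 10), cursors c1@1 c2@8, authorship 1......2..
After op 7 (insert('n')): buffer="nnsredjknnbj" (len 12), cursors c1@2 c2@10, authorship 11......22..
After op 8 (add_cursor(6)): buffer="nnsredjknnbj" (len 12), cursors c1@2 c3@6 c2@10, authorship 11......22..

Answer: nnsredjknnbj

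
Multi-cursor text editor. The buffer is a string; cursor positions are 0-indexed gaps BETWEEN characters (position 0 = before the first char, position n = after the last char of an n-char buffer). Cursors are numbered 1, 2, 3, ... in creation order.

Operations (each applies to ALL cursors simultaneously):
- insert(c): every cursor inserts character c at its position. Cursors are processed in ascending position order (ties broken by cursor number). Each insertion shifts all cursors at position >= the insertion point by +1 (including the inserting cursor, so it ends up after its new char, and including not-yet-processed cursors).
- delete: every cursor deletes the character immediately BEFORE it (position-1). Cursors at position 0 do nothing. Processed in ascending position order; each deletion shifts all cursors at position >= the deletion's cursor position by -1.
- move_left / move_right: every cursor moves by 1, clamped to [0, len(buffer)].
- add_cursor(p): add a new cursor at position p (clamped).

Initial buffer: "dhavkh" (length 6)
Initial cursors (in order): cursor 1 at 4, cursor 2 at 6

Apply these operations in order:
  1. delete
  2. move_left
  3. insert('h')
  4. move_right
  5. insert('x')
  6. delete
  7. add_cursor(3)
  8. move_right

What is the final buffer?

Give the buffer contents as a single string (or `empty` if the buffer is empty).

Answer: dhhahk

Derivation:
After op 1 (delete): buffer="dhak" (len 4), cursors c1@3 c2@4, authorship ....
After op 2 (move_left): buffer="dhak" (len 4), cursors c1@2 c2@3, authorship ....
After op 3 (insert('h')): buffer="dhhahk" (len 6), cursors c1@3 c2@5, authorship ..1.2.
After op 4 (move_right): buffer="dhhahk" (len 6), cursors c1@4 c2@6, authorship ..1.2.
After op 5 (insert('x')): buffer="dhhaxhkx" (len 8), cursors c1@5 c2@8, authorship ..1.12.2
After op 6 (delete): buffer="dhhahk" (len 6), cursors c1@4 c2@6, authorship ..1.2.
After op 7 (add_cursor(3)): buffer="dhhahk" (len 6), cursors c3@3 c1@4 c2@6, authorship ..1.2.
After op 8 (move_right): buffer="dhhahk" (len 6), cursors c3@4 c1@5 c2@6, authorship ..1.2.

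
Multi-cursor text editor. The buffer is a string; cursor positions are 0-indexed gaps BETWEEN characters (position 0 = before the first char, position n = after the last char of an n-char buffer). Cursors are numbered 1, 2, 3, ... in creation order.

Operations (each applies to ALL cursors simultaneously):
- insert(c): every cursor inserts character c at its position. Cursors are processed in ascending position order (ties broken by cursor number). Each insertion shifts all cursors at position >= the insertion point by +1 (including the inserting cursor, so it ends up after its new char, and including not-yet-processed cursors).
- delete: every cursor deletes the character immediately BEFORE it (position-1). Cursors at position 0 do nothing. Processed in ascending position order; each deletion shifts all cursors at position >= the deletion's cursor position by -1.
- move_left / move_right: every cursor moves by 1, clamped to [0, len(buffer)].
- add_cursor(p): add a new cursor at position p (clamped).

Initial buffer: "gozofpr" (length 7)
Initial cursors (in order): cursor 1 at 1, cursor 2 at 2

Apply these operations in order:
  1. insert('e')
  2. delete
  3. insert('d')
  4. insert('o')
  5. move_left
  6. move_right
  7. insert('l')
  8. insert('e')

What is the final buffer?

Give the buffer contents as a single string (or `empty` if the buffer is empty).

Answer: gdoleodolezofpr

Derivation:
After op 1 (insert('e')): buffer="geoezofpr" (len 9), cursors c1@2 c2@4, authorship .1.2.....
After op 2 (delete): buffer="gozofpr" (len 7), cursors c1@1 c2@2, authorship .......
After op 3 (insert('d')): buffer="gdodzofpr" (len 9), cursors c1@2 c2@4, authorship .1.2.....
After op 4 (insert('o')): buffer="gdoodozofpr" (len 11), cursors c1@3 c2@6, authorship .11.22.....
After op 5 (move_left): buffer="gdoodozofpr" (len 11), cursors c1@2 c2@5, authorship .11.22.....
After op 6 (move_right): buffer="gdoodozofpr" (len 11), cursors c1@3 c2@6, authorship .11.22.....
After op 7 (insert('l')): buffer="gdolodolzofpr" (len 13), cursors c1@4 c2@8, authorship .111.222.....
After op 8 (insert('e')): buffer="gdoleodolezofpr" (len 15), cursors c1@5 c2@10, authorship .1111.2222.....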